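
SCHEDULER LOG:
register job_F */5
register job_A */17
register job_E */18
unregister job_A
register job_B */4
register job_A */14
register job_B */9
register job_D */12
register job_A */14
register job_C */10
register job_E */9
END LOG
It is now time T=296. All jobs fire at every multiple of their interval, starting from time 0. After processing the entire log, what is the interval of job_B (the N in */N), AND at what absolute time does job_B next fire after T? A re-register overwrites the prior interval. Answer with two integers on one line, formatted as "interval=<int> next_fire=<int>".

Answer: interval=9 next_fire=297

Derivation:
Op 1: register job_F */5 -> active={job_F:*/5}
Op 2: register job_A */17 -> active={job_A:*/17, job_F:*/5}
Op 3: register job_E */18 -> active={job_A:*/17, job_E:*/18, job_F:*/5}
Op 4: unregister job_A -> active={job_E:*/18, job_F:*/5}
Op 5: register job_B */4 -> active={job_B:*/4, job_E:*/18, job_F:*/5}
Op 6: register job_A */14 -> active={job_A:*/14, job_B:*/4, job_E:*/18, job_F:*/5}
Op 7: register job_B */9 -> active={job_A:*/14, job_B:*/9, job_E:*/18, job_F:*/5}
Op 8: register job_D */12 -> active={job_A:*/14, job_B:*/9, job_D:*/12, job_E:*/18, job_F:*/5}
Op 9: register job_A */14 -> active={job_A:*/14, job_B:*/9, job_D:*/12, job_E:*/18, job_F:*/5}
Op 10: register job_C */10 -> active={job_A:*/14, job_B:*/9, job_C:*/10, job_D:*/12, job_E:*/18, job_F:*/5}
Op 11: register job_E */9 -> active={job_A:*/14, job_B:*/9, job_C:*/10, job_D:*/12, job_E:*/9, job_F:*/5}
Final interval of job_B = 9
Next fire of job_B after T=296: (296//9+1)*9 = 297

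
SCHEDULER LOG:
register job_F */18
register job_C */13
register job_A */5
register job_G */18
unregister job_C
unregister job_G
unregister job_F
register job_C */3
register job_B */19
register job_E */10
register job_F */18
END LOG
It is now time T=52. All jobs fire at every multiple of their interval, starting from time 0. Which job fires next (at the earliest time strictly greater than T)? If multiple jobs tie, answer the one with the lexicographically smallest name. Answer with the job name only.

Op 1: register job_F */18 -> active={job_F:*/18}
Op 2: register job_C */13 -> active={job_C:*/13, job_F:*/18}
Op 3: register job_A */5 -> active={job_A:*/5, job_C:*/13, job_F:*/18}
Op 4: register job_G */18 -> active={job_A:*/5, job_C:*/13, job_F:*/18, job_G:*/18}
Op 5: unregister job_C -> active={job_A:*/5, job_F:*/18, job_G:*/18}
Op 6: unregister job_G -> active={job_A:*/5, job_F:*/18}
Op 7: unregister job_F -> active={job_A:*/5}
Op 8: register job_C */3 -> active={job_A:*/5, job_C:*/3}
Op 9: register job_B */19 -> active={job_A:*/5, job_B:*/19, job_C:*/3}
Op 10: register job_E */10 -> active={job_A:*/5, job_B:*/19, job_C:*/3, job_E:*/10}
Op 11: register job_F */18 -> active={job_A:*/5, job_B:*/19, job_C:*/3, job_E:*/10, job_F:*/18}
  job_A: interval 5, next fire after T=52 is 55
  job_B: interval 19, next fire after T=52 is 57
  job_C: interval 3, next fire after T=52 is 54
  job_E: interval 10, next fire after T=52 is 60
  job_F: interval 18, next fire after T=52 is 54
Earliest = 54, winner (lex tiebreak) = job_C

Answer: job_C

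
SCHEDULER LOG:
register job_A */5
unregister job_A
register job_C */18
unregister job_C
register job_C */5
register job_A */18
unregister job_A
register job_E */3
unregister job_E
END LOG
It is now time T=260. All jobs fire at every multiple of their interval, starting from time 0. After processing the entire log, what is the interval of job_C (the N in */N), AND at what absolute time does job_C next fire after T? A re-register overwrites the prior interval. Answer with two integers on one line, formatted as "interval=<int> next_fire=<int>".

Answer: interval=5 next_fire=265

Derivation:
Op 1: register job_A */5 -> active={job_A:*/5}
Op 2: unregister job_A -> active={}
Op 3: register job_C */18 -> active={job_C:*/18}
Op 4: unregister job_C -> active={}
Op 5: register job_C */5 -> active={job_C:*/5}
Op 6: register job_A */18 -> active={job_A:*/18, job_C:*/5}
Op 7: unregister job_A -> active={job_C:*/5}
Op 8: register job_E */3 -> active={job_C:*/5, job_E:*/3}
Op 9: unregister job_E -> active={job_C:*/5}
Final interval of job_C = 5
Next fire of job_C after T=260: (260//5+1)*5 = 265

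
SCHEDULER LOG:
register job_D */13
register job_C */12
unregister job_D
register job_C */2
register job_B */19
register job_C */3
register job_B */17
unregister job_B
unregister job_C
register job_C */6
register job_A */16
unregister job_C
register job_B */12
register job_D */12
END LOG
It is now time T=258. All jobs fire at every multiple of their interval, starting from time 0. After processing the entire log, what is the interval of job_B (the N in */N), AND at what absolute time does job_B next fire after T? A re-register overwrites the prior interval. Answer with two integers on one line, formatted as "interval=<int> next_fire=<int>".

Answer: interval=12 next_fire=264

Derivation:
Op 1: register job_D */13 -> active={job_D:*/13}
Op 2: register job_C */12 -> active={job_C:*/12, job_D:*/13}
Op 3: unregister job_D -> active={job_C:*/12}
Op 4: register job_C */2 -> active={job_C:*/2}
Op 5: register job_B */19 -> active={job_B:*/19, job_C:*/2}
Op 6: register job_C */3 -> active={job_B:*/19, job_C:*/3}
Op 7: register job_B */17 -> active={job_B:*/17, job_C:*/3}
Op 8: unregister job_B -> active={job_C:*/3}
Op 9: unregister job_C -> active={}
Op 10: register job_C */6 -> active={job_C:*/6}
Op 11: register job_A */16 -> active={job_A:*/16, job_C:*/6}
Op 12: unregister job_C -> active={job_A:*/16}
Op 13: register job_B */12 -> active={job_A:*/16, job_B:*/12}
Op 14: register job_D */12 -> active={job_A:*/16, job_B:*/12, job_D:*/12}
Final interval of job_B = 12
Next fire of job_B after T=258: (258//12+1)*12 = 264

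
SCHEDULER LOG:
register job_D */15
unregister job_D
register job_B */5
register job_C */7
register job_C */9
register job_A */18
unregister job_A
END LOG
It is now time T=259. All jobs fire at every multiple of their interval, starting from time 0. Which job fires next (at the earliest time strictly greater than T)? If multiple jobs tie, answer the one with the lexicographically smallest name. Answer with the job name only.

Op 1: register job_D */15 -> active={job_D:*/15}
Op 2: unregister job_D -> active={}
Op 3: register job_B */5 -> active={job_B:*/5}
Op 4: register job_C */7 -> active={job_B:*/5, job_C:*/7}
Op 5: register job_C */9 -> active={job_B:*/5, job_C:*/9}
Op 6: register job_A */18 -> active={job_A:*/18, job_B:*/5, job_C:*/9}
Op 7: unregister job_A -> active={job_B:*/5, job_C:*/9}
  job_B: interval 5, next fire after T=259 is 260
  job_C: interval 9, next fire after T=259 is 261
Earliest = 260, winner (lex tiebreak) = job_B

Answer: job_B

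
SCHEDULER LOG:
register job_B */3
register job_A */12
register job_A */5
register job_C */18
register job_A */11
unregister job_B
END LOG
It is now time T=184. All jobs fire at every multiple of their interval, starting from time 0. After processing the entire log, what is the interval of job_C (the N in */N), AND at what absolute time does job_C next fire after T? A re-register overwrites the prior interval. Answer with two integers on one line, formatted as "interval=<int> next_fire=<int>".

Answer: interval=18 next_fire=198

Derivation:
Op 1: register job_B */3 -> active={job_B:*/3}
Op 2: register job_A */12 -> active={job_A:*/12, job_B:*/3}
Op 3: register job_A */5 -> active={job_A:*/5, job_B:*/3}
Op 4: register job_C */18 -> active={job_A:*/5, job_B:*/3, job_C:*/18}
Op 5: register job_A */11 -> active={job_A:*/11, job_B:*/3, job_C:*/18}
Op 6: unregister job_B -> active={job_A:*/11, job_C:*/18}
Final interval of job_C = 18
Next fire of job_C after T=184: (184//18+1)*18 = 198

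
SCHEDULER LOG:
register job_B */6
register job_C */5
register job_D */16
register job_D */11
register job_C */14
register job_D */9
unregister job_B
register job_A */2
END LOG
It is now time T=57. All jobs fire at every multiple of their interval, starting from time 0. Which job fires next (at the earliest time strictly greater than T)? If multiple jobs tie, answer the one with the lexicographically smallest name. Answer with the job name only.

Answer: job_A

Derivation:
Op 1: register job_B */6 -> active={job_B:*/6}
Op 2: register job_C */5 -> active={job_B:*/6, job_C:*/5}
Op 3: register job_D */16 -> active={job_B:*/6, job_C:*/5, job_D:*/16}
Op 4: register job_D */11 -> active={job_B:*/6, job_C:*/5, job_D:*/11}
Op 5: register job_C */14 -> active={job_B:*/6, job_C:*/14, job_D:*/11}
Op 6: register job_D */9 -> active={job_B:*/6, job_C:*/14, job_D:*/9}
Op 7: unregister job_B -> active={job_C:*/14, job_D:*/9}
Op 8: register job_A */2 -> active={job_A:*/2, job_C:*/14, job_D:*/9}
  job_A: interval 2, next fire after T=57 is 58
  job_C: interval 14, next fire after T=57 is 70
  job_D: interval 9, next fire after T=57 is 63
Earliest = 58, winner (lex tiebreak) = job_A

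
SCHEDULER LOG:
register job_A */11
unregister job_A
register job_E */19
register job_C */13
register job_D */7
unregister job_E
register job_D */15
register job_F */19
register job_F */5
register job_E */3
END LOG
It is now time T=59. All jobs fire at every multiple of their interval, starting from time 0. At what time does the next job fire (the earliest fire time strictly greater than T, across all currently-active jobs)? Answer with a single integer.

Answer: 60

Derivation:
Op 1: register job_A */11 -> active={job_A:*/11}
Op 2: unregister job_A -> active={}
Op 3: register job_E */19 -> active={job_E:*/19}
Op 4: register job_C */13 -> active={job_C:*/13, job_E:*/19}
Op 5: register job_D */7 -> active={job_C:*/13, job_D:*/7, job_E:*/19}
Op 6: unregister job_E -> active={job_C:*/13, job_D:*/7}
Op 7: register job_D */15 -> active={job_C:*/13, job_D:*/15}
Op 8: register job_F */19 -> active={job_C:*/13, job_D:*/15, job_F:*/19}
Op 9: register job_F */5 -> active={job_C:*/13, job_D:*/15, job_F:*/5}
Op 10: register job_E */3 -> active={job_C:*/13, job_D:*/15, job_E:*/3, job_F:*/5}
  job_C: interval 13, next fire after T=59 is 65
  job_D: interval 15, next fire after T=59 is 60
  job_E: interval 3, next fire after T=59 is 60
  job_F: interval 5, next fire after T=59 is 60
Earliest fire time = 60 (job job_D)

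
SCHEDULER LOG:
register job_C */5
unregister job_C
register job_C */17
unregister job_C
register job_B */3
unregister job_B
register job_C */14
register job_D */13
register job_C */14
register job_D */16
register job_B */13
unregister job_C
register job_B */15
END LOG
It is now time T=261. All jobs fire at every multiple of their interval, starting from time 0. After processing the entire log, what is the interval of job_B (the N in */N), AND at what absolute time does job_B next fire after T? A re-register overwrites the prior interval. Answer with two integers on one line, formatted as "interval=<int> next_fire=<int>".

Op 1: register job_C */5 -> active={job_C:*/5}
Op 2: unregister job_C -> active={}
Op 3: register job_C */17 -> active={job_C:*/17}
Op 4: unregister job_C -> active={}
Op 5: register job_B */3 -> active={job_B:*/3}
Op 6: unregister job_B -> active={}
Op 7: register job_C */14 -> active={job_C:*/14}
Op 8: register job_D */13 -> active={job_C:*/14, job_D:*/13}
Op 9: register job_C */14 -> active={job_C:*/14, job_D:*/13}
Op 10: register job_D */16 -> active={job_C:*/14, job_D:*/16}
Op 11: register job_B */13 -> active={job_B:*/13, job_C:*/14, job_D:*/16}
Op 12: unregister job_C -> active={job_B:*/13, job_D:*/16}
Op 13: register job_B */15 -> active={job_B:*/15, job_D:*/16}
Final interval of job_B = 15
Next fire of job_B after T=261: (261//15+1)*15 = 270

Answer: interval=15 next_fire=270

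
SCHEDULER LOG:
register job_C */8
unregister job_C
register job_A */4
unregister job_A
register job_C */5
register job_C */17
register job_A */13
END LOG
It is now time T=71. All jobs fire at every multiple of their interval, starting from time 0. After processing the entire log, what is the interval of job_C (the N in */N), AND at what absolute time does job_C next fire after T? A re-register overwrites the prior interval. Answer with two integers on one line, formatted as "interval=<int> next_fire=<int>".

Op 1: register job_C */8 -> active={job_C:*/8}
Op 2: unregister job_C -> active={}
Op 3: register job_A */4 -> active={job_A:*/4}
Op 4: unregister job_A -> active={}
Op 5: register job_C */5 -> active={job_C:*/5}
Op 6: register job_C */17 -> active={job_C:*/17}
Op 7: register job_A */13 -> active={job_A:*/13, job_C:*/17}
Final interval of job_C = 17
Next fire of job_C after T=71: (71//17+1)*17 = 85

Answer: interval=17 next_fire=85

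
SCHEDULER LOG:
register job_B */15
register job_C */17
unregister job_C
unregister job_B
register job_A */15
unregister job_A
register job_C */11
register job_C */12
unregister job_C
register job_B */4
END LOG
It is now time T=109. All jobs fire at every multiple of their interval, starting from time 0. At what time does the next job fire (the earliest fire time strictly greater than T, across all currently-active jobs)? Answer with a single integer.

Answer: 112

Derivation:
Op 1: register job_B */15 -> active={job_B:*/15}
Op 2: register job_C */17 -> active={job_B:*/15, job_C:*/17}
Op 3: unregister job_C -> active={job_B:*/15}
Op 4: unregister job_B -> active={}
Op 5: register job_A */15 -> active={job_A:*/15}
Op 6: unregister job_A -> active={}
Op 7: register job_C */11 -> active={job_C:*/11}
Op 8: register job_C */12 -> active={job_C:*/12}
Op 9: unregister job_C -> active={}
Op 10: register job_B */4 -> active={job_B:*/4}
  job_B: interval 4, next fire after T=109 is 112
Earliest fire time = 112 (job job_B)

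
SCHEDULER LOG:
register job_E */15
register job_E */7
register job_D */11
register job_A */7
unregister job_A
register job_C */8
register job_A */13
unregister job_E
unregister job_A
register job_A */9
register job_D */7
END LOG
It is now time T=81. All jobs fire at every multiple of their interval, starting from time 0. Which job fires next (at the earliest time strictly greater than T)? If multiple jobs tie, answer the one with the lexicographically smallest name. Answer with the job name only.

Op 1: register job_E */15 -> active={job_E:*/15}
Op 2: register job_E */7 -> active={job_E:*/7}
Op 3: register job_D */11 -> active={job_D:*/11, job_E:*/7}
Op 4: register job_A */7 -> active={job_A:*/7, job_D:*/11, job_E:*/7}
Op 5: unregister job_A -> active={job_D:*/11, job_E:*/7}
Op 6: register job_C */8 -> active={job_C:*/8, job_D:*/11, job_E:*/7}
Op 7: register job_A */13 -> active={job_A:*/13, job_C:*/8, job_D:*/11, job_E:*/7}
Op 8: unregister job_E -> active={job_A:*/13, job_C:*/8, job_D:*/11}
Op 9: unregister job_A -> active={job_C:*/8, job_D:*/11}
Op 10: register job_A */9 -> active={job_A:*/9, job_C:*/8, job_D:*/11}
Op 11: register job_D */7 -> active={job_A:*/9, job_C:*/8, job_D:*/7}
  job_A: interval 9, next fire after T=81 is 90
  job_C: interval 8, next fire after T=81 is 88
  job_D: interval 7, next fire after T=81 is 84
Earliest = 84, winner (lex tiebreak) = job_D

Answer: job_D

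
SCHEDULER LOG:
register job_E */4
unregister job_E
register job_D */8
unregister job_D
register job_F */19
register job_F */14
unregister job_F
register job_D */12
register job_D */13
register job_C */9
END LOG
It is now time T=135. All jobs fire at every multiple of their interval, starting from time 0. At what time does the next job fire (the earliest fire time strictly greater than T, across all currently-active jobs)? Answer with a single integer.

Op 1: register job_E */4 -> active={job_E:*/4}
Op 2: unregister job_E -> active={}
Op 3: register job_D */8 -> active={job_D:*/8}
Op 4: unregister job_D -> active={}
Op 5: register job_F */19 -> active={job_F:*/19}
Op 6: register job_F */14 -> active={job_F:*/14}
Op 7: unregister job_F -> active={}
Op 8: register job_D */12 -> active={job_D:*/12}
Op 9: register job_D */13 -> active={job_D:*/13}
Op 10: register job_C */9 -> active={job_C:*/9, job_D:*/13}
  job_C: interval 9, next fire after T=135 is 144
  job_D: interval 13, next fire after T=135 is 143
Earliest fire time = 143 (job job_D)

Answer: 143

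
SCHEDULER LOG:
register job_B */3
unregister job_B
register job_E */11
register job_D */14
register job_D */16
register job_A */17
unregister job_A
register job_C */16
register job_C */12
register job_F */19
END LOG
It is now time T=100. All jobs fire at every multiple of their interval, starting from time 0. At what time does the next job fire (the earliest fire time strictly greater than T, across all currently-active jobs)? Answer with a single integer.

Op 1: register job_B */3 -> active={job_B:*/3}
Op 2: unregister job_B -> active={}
Op 3: register job_E */11 -> active={job_E:*/11}
Op 4: register job_D */14 -> active={job_D:*/14, job_E:*/11}
Op 5: register job_D */16 -> active={job_D:*/16, job_E:*/11}
Op 6: register job_A */17 -> active={job_A:*/17, job_D:*/16, job_E:*/11}
Op 7: unregister job_A -> active={job_D:*/16, job_E:*/11}
Op 8: register job_C */16 -> active={job_C:*/16, job_D:*/16, job_E:*/11}
Op 9: register job_C */12 -> active={job_C:*/12, job_D:*/16, job_E:*/11}
Op 10: register job_F */19 -> active={job_C:*/12, job_D:*/16, job_E:*/11, job_F:*/19}
  job_C: interval 12, next fire after T=100 is 108
  job_D: interval 16, next fire after T=100 is 112
  job_E: interval 11, next fire after T=100 is 110
  job_F: interval 19, next fire after T=100 is 114
Earliest fire time = 108 (job job_C)

Answer: 108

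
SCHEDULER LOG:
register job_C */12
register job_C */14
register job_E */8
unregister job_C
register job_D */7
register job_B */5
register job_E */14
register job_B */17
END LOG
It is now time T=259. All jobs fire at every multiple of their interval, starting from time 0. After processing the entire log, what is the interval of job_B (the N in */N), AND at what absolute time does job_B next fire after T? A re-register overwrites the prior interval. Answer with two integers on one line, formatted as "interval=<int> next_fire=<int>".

Answer: interval=17 next_fire=272

Derivation:
Op 1: register job_C */12 -> active={job_C:*/12}
Op 2: register job_C */14 -> active={job_C:*/14}
Op 3: register job_E */8 -> active={job_C:*/14, job_E:*/8}
Op 4: unregister job_C -> active={job_E:*/8}
Op 5: register job_D */7 -> active={job_D:*/7, job_E:*/8}
Op 6: register job_B */5 -> active={job_B:*/5, job_D:*/7, job_E:*/8}
Op 7: register job_E */14 -> active={job_B:*/5, job_D:*/7, job_E:*/14}
Op 8: register job_B */17 -> active={job_B:*/17, job_D:*/7, job_E:*/14}
Final interval of job_B = 17
Next fire of job_B after T=259: (259//17+1)*17 = 272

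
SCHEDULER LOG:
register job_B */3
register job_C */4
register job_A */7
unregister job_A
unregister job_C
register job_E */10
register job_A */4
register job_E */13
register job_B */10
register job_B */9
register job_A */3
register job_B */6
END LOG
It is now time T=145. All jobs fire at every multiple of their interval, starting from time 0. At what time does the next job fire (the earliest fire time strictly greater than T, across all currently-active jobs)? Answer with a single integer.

Op 1: register job_B */3 -> active={job_B:*/3}
Op 2: register job_C */4 -> active={job_B:*/3, job_C:*/4}
Op 3: register job_A */7 -> active={job_A:*/7, job_B:*/3, job_C:*/4}
Op 4: unregister job_A -> active={job_B:*/3, job_C:*/4}
Op 5: unregister job_C -> active={job_B:*/3}
Op 6: register job_E */10 -> active={job_B:*/3, job_E:*/10}
Op 7: register job_A */4 -> active={job_A:*/4, job_B:*/3, job_E:*/10}
Op 8: register job_E */13 -> active={job_A:*/4, job_B:*/3, job_E:*/13}
Op 9: register job_B */10 -> active={job_A:*/4, job_B:*/10, job_E:*/13}
Op 10: register job_B */9 -> active={job_A:*/4, job_B:*/9, job_E:*/13}
Op 11: register job_A */3 -> active={job_A:*/3, job_B:*/9, job_E:*/13}
Op 12: register job_B */6 -> active={job_A:*/3, job_B:*/6, job_E:*/13}
  job_A: interval 3, next fire after T=145 is 147
  job_B: interval 6, next fire after T=145 is 150
  job_E: interval 13, next fire after T=145 is 156
Earliest fire time = 147 (job job_A)

Answer: 147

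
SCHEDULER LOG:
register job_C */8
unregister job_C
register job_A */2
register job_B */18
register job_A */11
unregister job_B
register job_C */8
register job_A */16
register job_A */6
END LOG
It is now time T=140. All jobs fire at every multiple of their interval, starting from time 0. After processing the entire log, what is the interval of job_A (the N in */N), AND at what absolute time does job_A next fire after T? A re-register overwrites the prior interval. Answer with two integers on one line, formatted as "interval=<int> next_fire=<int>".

Op 1: register job_C */8 -> active={job_C:*/8}
Op 2: unregister job_C -> active={}
Op 3: register job_A */2 -> active={job_A:*/2}
Op 4: register job_B */18 -> active={job_A:*/2, job_B:*/18}
Op 5: register job_A */11 -> active={job_A:*/11, job_B:*/18}
Op 6: unregister job_B -> active={job_A:*/11}
Op 7: register job_C */8 -> active={job_A:*/11, job_C:*/8}
Op 8: register job_A */16 -> active={job_A:*/16, job_C:*/8}
Op 9: register job_A */6 -> active={job_A:*/6, job_C:*/8}
Final interval of job_A = 6
Next fire of job_A after T=140: (140//6+1)*6 = 144

Answer: interval=6 next_fire=144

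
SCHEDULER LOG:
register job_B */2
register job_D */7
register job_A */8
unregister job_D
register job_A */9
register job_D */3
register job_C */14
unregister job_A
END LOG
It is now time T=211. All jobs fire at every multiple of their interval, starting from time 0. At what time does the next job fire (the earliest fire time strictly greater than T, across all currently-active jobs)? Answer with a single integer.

Answer: 212

Derivation:
Op 1: register job_B */2 -> active={job_B:*/2}
Op 2: register job_D */7 -> active={job_B:*/2, job_D:*/7}
Op 3: register job_A */8 -> active={job_A:*/8, job_B:*/2, job_D:*/7}
Op 4: unregister job_D -> active={job_A:*/8, job_B:*/2}
Op 5: register job_A */9 -> active={job_A:*/9, job_B:*/2}
Op 6: register job_D */3 -> active={job_A:*/9, job_B:*/2, job_D:*/3}
Op 7: register job_C */14 -> active={job_A:*/9, job_B:*/2, job_C:*/14, job_D:*/3}
Op 8: unregister job_A -> active={job_B:*/2, job_C:*/14, job_D:*/3}
  job_B: interval 2, next fire after T=211 is 212
  job_C: interval 14, next fire after T=211 is 224
  job_D: interval 3, next fire after T=211 is 213
Earliest fire time = 212 (job job_B)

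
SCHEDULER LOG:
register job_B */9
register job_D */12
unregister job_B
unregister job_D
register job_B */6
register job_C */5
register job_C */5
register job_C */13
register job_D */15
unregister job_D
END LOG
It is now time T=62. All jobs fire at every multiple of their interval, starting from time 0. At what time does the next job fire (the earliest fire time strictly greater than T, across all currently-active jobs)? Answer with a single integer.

Op 1: register job_B */9 -> active={job_B:*/9}
Op 2: register job_D */12 -> active={job_B:*/9, job_D:*/12}
Op 3: unregister job_B -> active={job_D:*/12}
Op 4: unregister job_D -> active={}
Op 5: register job_B */6 -> active={job_B:*/6}
Op 6: register job_C */5 -> active={job_B:*/6, job_C:*/5}
Op 7: register job_C */5 -> active={job_B:*/6, job_C:*/5}
Op 8: register job_C */13 -> active={job_B:*/6, job_C:*/13}
Op 9: register job_D */15 -> active={job_B:*/6, job_C:*/13, job_D:*/15}
Op 10: unregister job_D -> active={job_B:*/6, job_C:*/13}
  job_B: interval 6, next fire after T=62 is 66
  job_C: interval 13, next fire after T=62 is 65
Earliest fire time = 65 (job job_C)

Answer: 65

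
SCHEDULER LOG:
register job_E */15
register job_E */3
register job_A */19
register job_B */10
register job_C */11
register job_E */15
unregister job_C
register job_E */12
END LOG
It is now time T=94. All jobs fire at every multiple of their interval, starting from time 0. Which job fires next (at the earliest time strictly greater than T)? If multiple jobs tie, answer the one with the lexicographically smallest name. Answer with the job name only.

Op 1: register job_E */15 -> active={job_E:*/15}
Op 2: register job_E */3 -> active={job_E:*/3}
Op 3: register job_A */19 -> active={job_A:*/19, job_E:*/3}
Op 4: register job_B */10 -> active={job_A:*/19, job_B:*/10, job_E:*/3}
Op 5: register job_C */11 -> active={job_A:*/19, job_B:*/10, job_C:*/11, job_E:*/3}
Op 6: register job_E */15 -> active={job_A:*/19, job_B:*/10, job_C:*/11, job_E:*/15}
Op 7: unregister job_C -> active={job_A:*/19, job_B:*/10, job_E:*/15}
Op 8: register job_E */12 -> active={job_A:*/19, job_B:*/10, job_E:*/12}
  job_A: interval 19, next fire after T=94 is 95
  job_B: interval 10, next fire after T=94 is 100
  job_E: interval 12, next fire after T=94 is 96
Earliest = 95, winner (lex tiebreak) = job_A

Answer: job_A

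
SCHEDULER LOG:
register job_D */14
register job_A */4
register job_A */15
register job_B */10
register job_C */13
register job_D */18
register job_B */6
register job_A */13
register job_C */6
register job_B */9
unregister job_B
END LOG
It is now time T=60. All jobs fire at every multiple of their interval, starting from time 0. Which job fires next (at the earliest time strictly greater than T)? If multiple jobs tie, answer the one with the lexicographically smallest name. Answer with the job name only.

Answer: job_A

Derivation:
Op 1: register job_D */14 -> active={job_D:*/14}
Op 2: register job_A */4 -> active={job_A:*/4, job_D:*/14}
Op 3: register job_A */15 -> active={job_A:*/15, job_D:*/14}
Op 4: register job_B */10 -> active={job_A:*/15, job_B:*/10, job_D:*/14}
Op 5: register job_C */13 -> active={job_A:*/15, job_B:*/10, job_C:*/13, job_D:*/14}
Op 6: register job_D */18 -> active={job_A:*/15, job_B:*/10, job_C:*/13, job_D:*/18}
Op 7: register job_B */6 -> active={job_A:*/15, job_B:*/6, job_C:*/13, job_D:*/18}
Op 8: register job_A */13 -> active={job_A:*/13, job_B:*/6, job_C:*/13, job_D:*/18}
Op 9: register job_C */6 -> active={job_A:*/13, job_B:*/6, job_C:*/6, job_D:*/18}
Op 10: register job_B */9 -> active={job_A:*/13, job_B:*/9, job_C:*/6, job_D:*/18}
Op 11: unregister job_B -> active={job_A:*/13, job_C:*/6, job_D:*/18}
  job_A: interval 13, next fire after T=60 is 65
  job_C: interval 6, next fire after T=60 is 66
  job_D: interval 18, next fire after T=60 is 72
Earliest = 65, winner (lex tiebreak) = job_A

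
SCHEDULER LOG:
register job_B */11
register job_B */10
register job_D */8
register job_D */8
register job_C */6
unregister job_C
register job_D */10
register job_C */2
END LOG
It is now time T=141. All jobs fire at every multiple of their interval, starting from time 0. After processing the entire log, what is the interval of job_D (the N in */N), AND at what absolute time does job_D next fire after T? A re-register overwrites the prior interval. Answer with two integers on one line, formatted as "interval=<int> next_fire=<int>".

Op 1: register job_B */11 -> active={job_B:*/11}
Op 2: register job_B */10 -> active={job_B:*/10}
Op 3: register job_D */8 -> active={job_B:*/10, job_D:*/8}
Op 4: register job_D */8 -> active={job_B:*/10, job_D:*/8}
Op 5: register job_C */6 -> active={job_B:*/10, job_C:*/6, job_D:*/8}
Op 6: unregister job_C -> active={job_B:*/10, job_D:*/8}
Op 7: register job_D */10 -> active={job_B:*/10, job_D:*/10}
Op 8: register job_C */2 -> active={job_B:*/10, job_C:*/2, job_D:*/10}
Final interval of job_D = 10
Next fire of job_D after T=141: (141//10+1)*10 = 150

Answer: interval=10 next_fire=150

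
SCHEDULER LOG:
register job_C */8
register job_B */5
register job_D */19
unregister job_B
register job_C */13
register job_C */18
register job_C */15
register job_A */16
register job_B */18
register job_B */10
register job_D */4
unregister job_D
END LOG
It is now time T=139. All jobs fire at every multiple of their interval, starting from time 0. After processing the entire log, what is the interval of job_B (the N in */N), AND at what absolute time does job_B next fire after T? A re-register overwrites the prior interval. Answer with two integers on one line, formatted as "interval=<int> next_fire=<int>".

Op 1: register job_C */8 -> active={job_C:*/8}
Op 2: register job_B */5 -> active={job_B:*/5, job_C:*/8}
Op 3: register job_D */19 -> active={job_B:*/5, job_C:*/8, job_D:*/19}
Op 4: unregister job_B -> active={job_C:*/8, job_D:*/19}
Op 5: register job_C */13 -> active={job_C:*/13, job_D:*/19}
Op 6: register job_C */18 -> active={job_C:*/18, job_D:*/19}
Op 7: register job_C */15 -> active={job_C:*/15, job_D:*/19}
Op 8: register job_A */16 -> active={job_A:*/16, job_C:*/15, job_D:*/19}
Op 9: register job_B */18 -> active={job_A:*/16, job_B:*/18, job_C:*/15, job_D:*/19}
Op 10: register job_B */10 -> active={job_A:*/16, job_B:*/10, job_C:*/15, job_D:*/19}
Op 11: register job_D */4 -> active={job_A:*/16, job_B:*/10, job_C:*/15, job_D:*/4}
Op 12: unregister job_D -> active={job_A:*/16, job_B:*/10, job_C:*/15}
Final interval of job_B = 10
Next fire of job_B after T=139: (139//10+1)*10 = 140

Answer: interval=10 next_fire=140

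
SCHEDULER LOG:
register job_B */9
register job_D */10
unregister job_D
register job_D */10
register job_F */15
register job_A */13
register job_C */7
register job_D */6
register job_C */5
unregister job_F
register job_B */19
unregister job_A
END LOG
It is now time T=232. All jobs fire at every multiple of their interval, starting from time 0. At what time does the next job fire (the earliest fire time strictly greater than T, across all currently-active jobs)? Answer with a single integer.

Answer: 234

Derivation:
Op 1: register job_B */9 -> active={job_B:*/9}
Op 2: register job_D */10 -> active={job_B:*/9, job_D:*/10}
Op 3: unregister job_D -> active={job_B:*/9}
Op 4: register job_D */10 -> active={job_B:*/9, job_D:*/10}
Op 5: register job_F */15 -> active={job_B:*/9, job_D:*/10, job_F:*/15}
Op 6: register job_A */13 -> active={job_A:*/13, job_B:*/9, job_D:*/10, job_F:*/15}
Op 7: register job_C */7 -> active={job_A:*/13, job_B:*/9, job_C:*/7, job_D:*/10, job_F:*/15}
Op 8: register job_D */6 -> active={job_A:*/13, job_B:*/9, job_C:*/7, job_D:*/6, job_F:*/15}
Op 9: register job_C */5 -> active={job_A:*/13, job_B:*/9, job_C:*/5, job_D:*/6, job_F:*/15}
Op 10: unregister job_F -> active={job_A:*/13, job_B:*/9, job_C:*/5, job_D:*/6}
Op 11: register job_B */19 -> active={job_A:*/13, job_B:*/19, job_C:*/5, job_D:*/6}
Op 12: unregister job_A -> active={job_B:*/19, job_C:*/5, job_D:*/6}
  job_B: interval 19, next fire after T=232 is 247
  job_C: interval 5, next fire after T=232 is 235
  job_D: interval 6, next fire after T=232 is 234
Earliest fire time = 234 (job job_D)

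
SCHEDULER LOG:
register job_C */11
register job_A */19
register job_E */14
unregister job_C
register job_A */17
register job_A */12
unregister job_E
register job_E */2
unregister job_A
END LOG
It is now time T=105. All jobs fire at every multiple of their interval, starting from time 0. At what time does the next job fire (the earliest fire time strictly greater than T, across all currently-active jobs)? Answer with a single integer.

Answer: 106

Derivation:
Op 1: register job_C */11 -> active={job_C:*/11}
Op 2: register job_A */19 -> active={job_A:*/19, job_C:*/11}
Op 3: register job_E */14 -> active={job_A:*/19, job_C:*/11, job_E:*/14}
Op 4: unregister job_C -> active={job_A:*/19, job_E:*/14}
Op 5: register job_A */17 -> active={job_A:*/17, job_E:*/14}
Op 6: register job_A */12 -> active={job_A:*/12, job_E:*/14}
Op 7: unregister job_E -> active={job_A:*/12}
Op 8: register job_E */2 -> active={job_A:*/12, job_E:*/2}
Op 9: unregister job_A -> active={job_E:*/2}
  job_E: interval 2, next fire after T=105 is 106
Earliest fire time = 106 (job job_E)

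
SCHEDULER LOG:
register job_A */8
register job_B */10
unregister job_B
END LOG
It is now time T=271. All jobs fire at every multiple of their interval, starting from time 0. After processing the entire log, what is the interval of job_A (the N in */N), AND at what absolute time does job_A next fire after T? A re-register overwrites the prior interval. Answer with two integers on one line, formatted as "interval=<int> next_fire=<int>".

Answer: interval=8 next_fire=272

Derivation:
Op 1: register job_A */8 -> active={job_A:*/8}
Op 2: register job_B */10 -> active={job_A:*/8, job_B:*/10}
Op 3: unregister job_B -> active={job_A:*/8}
Final interval of job_A = 8
Next fire of job_A after T=271: (271//8+1)*8 = 272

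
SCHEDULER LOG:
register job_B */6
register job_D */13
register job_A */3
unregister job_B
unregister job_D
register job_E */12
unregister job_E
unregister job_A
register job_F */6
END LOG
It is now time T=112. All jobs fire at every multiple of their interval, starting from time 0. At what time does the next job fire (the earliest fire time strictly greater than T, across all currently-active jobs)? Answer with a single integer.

Answer: 114

Derivation:
Op 1: register job_B */6 -> active={job_B:*/6}
Op 2: register job_D */13 -> active={job_B:*/6, job_D:*/13}
Op 3: register job_A */3 -> active={job_A:*/3, job_B:*/6, job_D:*/13}
Op 4: unregister job_B -> active={job_A:*/3, job_D:*/13}
Op 5: unregister job_D -> active={job_A:*/3}
Op 6: register job_E */12 -> active={job_A:*/3, job_E:*/12}
Op 7: unregister job_E -> active={job_A:*/3}
Op 8: unregister job_A -> active={}
Op 9: register job_F */6 -> active={job_F:*/6}
  job_F: interval 6, next fire after T=112 is 114
Earliest fire time = 114 (job job_F)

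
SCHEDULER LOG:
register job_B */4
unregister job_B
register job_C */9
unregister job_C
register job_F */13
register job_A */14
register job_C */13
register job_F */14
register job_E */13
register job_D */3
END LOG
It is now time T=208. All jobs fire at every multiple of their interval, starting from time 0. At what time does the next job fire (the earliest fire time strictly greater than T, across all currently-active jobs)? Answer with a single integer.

Answer: 210

Derivation:
Op 1: register job_B */4 -> active={job_B:*/4}
Op 2: unregister job_B -> active={}
Op 3: register job_C */9 -> active={job_C:*/9}
Op 4: unregister job_C -> active={}
Op 5: register job_F */13 -> active={job_F:*/13}
Op 6: register job_A */14 -> active={job_A:*/14, job_F:*/13}
Op 7: register job_C */13 -> active={job_A:*/14, job_C:*/13, job_F:*/13}
Op 8: register job_F */14 -> active={job_A:*/14, job_C:*/13, job_F:*/14}
Op 9: register job_E */13 -> active={job_A:*/14, job_C:*/13, job_E:*/13, job_F:*/14}
Op 10: register job_D */3 -> active={job_A:*/14, job_C:*/13, job_D:*/3, job_E:*/13, job_F:*/14}
  job_A: interval 14, next fire after T=208 is 210
  job_C: interval 13, next fire after T=208 is 221
  job_D: interval 3, next fire after T=208 is 210
  job_E: interval 13, next fire after T=208 is 221
  job_F: interval 14, next fire after T=208 is 210
Earliest fire time = 210 (job job_A)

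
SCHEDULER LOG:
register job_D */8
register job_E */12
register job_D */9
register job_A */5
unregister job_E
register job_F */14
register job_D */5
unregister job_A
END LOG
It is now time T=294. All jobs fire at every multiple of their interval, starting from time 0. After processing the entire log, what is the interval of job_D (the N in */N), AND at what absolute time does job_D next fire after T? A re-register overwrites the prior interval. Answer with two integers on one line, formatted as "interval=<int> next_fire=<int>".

Op 1: register job_D */8 -> active={job_D:*/8}
Op 2: register job_E */12 -> active={job_D:*/8, job_E:*/12}
Op 3: register job_D */9 -> active={job_D:*/9, job_E:*/12}
Op 4: register job_A */5 -> active={job_A:*/5, job_D:*/9, job_E:*/12}
Op 5: unregister job_E -> active={job_A:*/5, job_D:*/9}
Op 6: register job_F */14 -> active={job_A:*/5, job_D:*/9, job_F:*/14}
Op 7: register job_D */5 -> active={job_A:*/5, job_D:*/5, job_F:*/14}
Op 8: unregister job_A -> active={job_D:*/5, job_F:*/14}
Final interval of job_D = 5
Next fire of job_D after T=294: (294//5+1)*5 = 295

Answer: interval=5 next_fire=295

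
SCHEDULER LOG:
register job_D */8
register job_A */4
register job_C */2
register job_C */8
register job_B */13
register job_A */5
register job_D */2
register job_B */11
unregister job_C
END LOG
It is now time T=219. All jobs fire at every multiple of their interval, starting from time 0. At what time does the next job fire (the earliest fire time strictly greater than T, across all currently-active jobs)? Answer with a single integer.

Answer: 220

Derivation:
Op 1: register job_D */8 -> active={job_D:*/8}
Op 2: register job_A */4 -> active={job_A:*/4, job_D:*/8}
Op 3: register job_C */2 -> active={job_A:*/4, job_C:*/2, job_D:*/8}
Op 4: register job_C */8 -> active={job_A:*/4, job_C:*/8, job_D:*/8}
Op 5: register job_B */13 -> active={job_A:*/4, job_B:*/13, job_C:*/8, job_D:*/8}
Op 6: register job_A */5 -> active={job_A:*/5, job_B:*/13, job_C:*/8, job_D:*/8}
Op 7: register job_D */2 -> active={job_A:*/5, job_B:*/13, job_C:*/8, job_D:*/2}
Op 8: register job_B */11 -> active={job_A:*/5, job_B:*/11, job_C:*/8, job_D:*/2}
Op 9: unregister job_C -> active={job_A:*/5, job_B:*/11, job_D:*/2}
  job_A: interval 5, next fire after T=219 is 220
  job_B: interval 11, next fire after T=219 is 220
  job_D: interval 2, next fire after T=219 is 220
Earliest fire time = 220 (job job_A)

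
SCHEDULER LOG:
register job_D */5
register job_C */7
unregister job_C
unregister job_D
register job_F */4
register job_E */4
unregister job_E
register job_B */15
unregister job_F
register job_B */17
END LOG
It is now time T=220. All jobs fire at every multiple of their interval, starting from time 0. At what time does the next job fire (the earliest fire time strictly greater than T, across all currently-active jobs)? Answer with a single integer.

Op 1: register job_D */5 -> active={job_D:*/5}
Op 2: register job_C */7 -> active={job_C:*/7, job_D:*/5}
Op 3: unregister job_C -> active={job_D:*/5}
Op 4: unregister job_D -> active={}
Op 5: register job_F */4 -> active={job_F:*/4}
Op 6: register job_E */4 -> active={job_E:*/4, job_F:*/4}
Op 7: unregister job_E -> active={job_F:*/4}
Op 8: register job_B */15 -> active={job_B:*/15, job_F:*/4}
Op 9: unregister job_F -> active={job_B:*/15}
Op 10: register job_B */17 -> active={job_B:*/17}
  job_B: interval 17, next fire after T=220 is 221
Earliest fire time = 221 (job job_B)

Answer: 221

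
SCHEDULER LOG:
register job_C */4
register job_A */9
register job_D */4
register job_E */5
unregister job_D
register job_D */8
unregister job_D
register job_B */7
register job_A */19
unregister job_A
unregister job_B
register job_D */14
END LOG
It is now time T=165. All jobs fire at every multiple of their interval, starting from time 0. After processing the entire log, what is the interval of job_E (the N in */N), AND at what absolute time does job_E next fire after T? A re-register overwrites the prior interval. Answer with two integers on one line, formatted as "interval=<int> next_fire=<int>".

Answer: interval=5 next_fire=170

Derivation:
Op 1: register job_C */4 -> active={job_C:*/4}
Op 2: register job_A */9 -> active={job_A:*/9, job_C:*/4}
Op 3: register job_D */4 -> active={job_A:*/9, job_C:*/4, job_D:*/4}
Op 4: register job_E */5 -> active={job_A:*/9, job_C:*/4, job_D:*/4, job_E:*/5}
Op 5: unregister job_D -> active={job_A:*/9, job_C:*/4, job_E:*/5}
Op 6: register job_D */8 -> active={job_A:*/9, job_C:*/4, job_D:*/8, job_E:*/5}
Op 7: unregister job_D -> active={job_A:*/9, job_C:*/4, job_E:*/5}
Op 8: register job_B */7 -> active={job_A:*/9, job_B:*/7, job_C:*/4, job_E:*/5}
Op 9: register job_A */19 -> active={job_A:*/19, job_B:*/7, job_C:*/4, job_E:*/5}
Op 10: unregister job_A -> active={job_B:*/7, job_C:*/4, job_E:*/5}
Op 11: unregister job_B -> active={job_C:*/4, job_E:*/5}
Op 12: register job_D */14 -> active={job_C:*/4, job_D:*/14, job_E:*/5}
Final interval of job_E = 5
Next fire of job_E after T=165: (165//5+1)*5 = 170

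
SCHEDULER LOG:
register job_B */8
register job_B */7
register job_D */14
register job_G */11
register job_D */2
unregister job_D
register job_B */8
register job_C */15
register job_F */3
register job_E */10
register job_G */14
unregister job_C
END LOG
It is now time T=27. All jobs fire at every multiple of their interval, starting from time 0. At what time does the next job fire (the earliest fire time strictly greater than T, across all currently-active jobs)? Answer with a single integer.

Answer: 28

Derivation:
Op 1: register job_B */8 -> active={job_B:*/8}
Op 2: register job_B */7 -> active={job_B:*/7}
Op 3: register job_D */14 -> active={job_B:*/7, job_D:*/14}
Op 4: register job_G */11 -> active={job_B:*/7, job_D:*/14, job_G:*/11}
Op 5: register job_D */2 -> active={job_B:*/7, job_D:*/2, job_G:*/11}
Op 6: unregister job_D -> active={job_B:*/7, job_G:*/11}
Op 7: register job_B */8 -> active={job_B:*/8, job_G:*/11}
Op 8: register job_C */15 -> active={job_B:*/8, job_C:*/15, job_G:*/11}
Op 9: register job_F */3 -> active={job_B:*/8, job_C:*/15, job_F:*/3, job_G:*/11}
Op 10: register job_E */10 -> active={job_B:*/8, job_C:*/15, job_E:*/10, job_F:*/3, job_G:*/11}
Op 11: register job_G */14 -> active={job_B:*/8, job_C:*/15, job_E:*/10, job_F:*/3, job_G:*/14}
Op 12: unregister job_C -> active={job_B:*/8, job_E:*/10, job_F:*/3, job_G:*/14}
  job_B: interval 8, next fire after T=27 is 32
  job_E: interval 10, next fire after T=27 is 30
  job_F: interval 3, next fire after T=27 is 30
  job_G: interval 14, next fire after T=27 is 28
Earliest fire time = 28 (job job_G)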